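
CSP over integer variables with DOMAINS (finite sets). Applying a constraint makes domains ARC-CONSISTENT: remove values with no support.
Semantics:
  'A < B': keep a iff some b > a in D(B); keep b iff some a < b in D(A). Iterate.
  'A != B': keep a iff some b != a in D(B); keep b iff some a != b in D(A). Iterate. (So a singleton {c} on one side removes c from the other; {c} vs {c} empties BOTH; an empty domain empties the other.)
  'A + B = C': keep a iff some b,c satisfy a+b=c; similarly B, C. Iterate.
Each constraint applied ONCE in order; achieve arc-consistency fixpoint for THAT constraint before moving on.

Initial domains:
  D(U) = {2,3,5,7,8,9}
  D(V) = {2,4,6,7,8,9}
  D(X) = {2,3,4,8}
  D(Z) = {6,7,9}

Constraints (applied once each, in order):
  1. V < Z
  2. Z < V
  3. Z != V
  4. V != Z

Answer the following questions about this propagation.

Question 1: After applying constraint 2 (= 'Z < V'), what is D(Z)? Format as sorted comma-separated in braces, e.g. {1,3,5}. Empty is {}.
Answer: {6,7}

Derivation:
Constraint 1 (V < Z) on D(V)={2,4,6,7,8,9} D(Z)={6,7,9}: V {2,4,6,7,8,9}->{2,4,6,7,8}
Constraint 2 (Z < V) on D(Z)={6,7,9} D(V)={2,4,6,7,8}: Z {6,7,9}->{6,7}; V {2,4,6,7,8}->{7,8}
So after constraint 2: D(Z) = {6,7}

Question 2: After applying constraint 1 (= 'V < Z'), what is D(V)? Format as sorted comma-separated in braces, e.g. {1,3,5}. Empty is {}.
Constraint 1 (V < Z) on D(V)={2,4,6,7,8,9} D(Z)={6,7,9}: V {2,4,6,7,8,9}->{2,4,6,7,8}
So after constraint 1: D(V) = {2,4,6,7,8}

Answer: {2,4,6,7,8}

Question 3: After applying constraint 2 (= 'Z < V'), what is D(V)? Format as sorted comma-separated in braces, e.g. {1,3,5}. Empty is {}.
Answer: {7,8}

Derivation:
Constraint 1 (V < Z) on D(V)={2,4,6,7,8,9} D(Z)={6,7,9}: V {2,4,6,7,8,9}->{2,4,6,7,8}
Constraint 2 (Z < V) on D(Z)={6,7,9} D(V)={2,4,6,7,8}: Z {6,7,9}->{6,7}; V {2,4,6,7,8}->{7,8}
So after constraint 2: D(V) = {7,8}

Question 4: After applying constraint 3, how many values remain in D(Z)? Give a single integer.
Answer: 2

Derivation:
Constraint 1 (V < Z) on D(V)={2,4,6,7,8,9} D(Z)={6,7,9}: V {2,4,6,7,8,9}->{2,4,6,7,8}
Constraint 2 (Z < V) on D(Z)={6,7,9} D(V)={2,4,6,7,8}: Z {6,7,9}->{6,7}; V {2,4,6,7,8}->{7,8}
Constraint 3 (Z != V) on D(Z)={6,7} D(V)={7,8}: no change
So after constraint 3: D(Z)={6,7}, size = 2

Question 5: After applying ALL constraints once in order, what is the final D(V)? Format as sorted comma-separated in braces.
Constraint 1 (V < Z) on D(V)={2,4,6,7,8,9} D(Z)={6,7,9}: V {2,4,6,7,8,9}->{2,4,6,7,8}
Constraint 2 (Z < V) on D(Z)={6,7,9} D(V)={2,4,6,7,8}: Z {6,7,9}->{6,7}; V {2,4,6,7,8}->{7,8}
Constraint 3 (Z != V) on D(Z)={6,7} D(V)={7,8}: no change
Constraint 4 (V != Z) on D(V)={7,8} D(Z)={6,7}: no change
So after all 4 constraints: D(V) = {7,8}

Answer: {7,8}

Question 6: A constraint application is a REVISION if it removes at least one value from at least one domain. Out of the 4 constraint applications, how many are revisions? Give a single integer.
Answer: 2

Derivation:
Constraint 1 (V < Z) on D(V)={2,4,6,7,8,9} D(Z)={6,7,9}: V {2,4,6,7,8,9}->{2,4,6,7,8} => REVISION
Constraint 2 (Z < V) on D(Z)={6,7,9} D(V)={2,4,6,7,8}: Z {6,7,9}->{6,7}; V {2,4,6,7,8}->{7,8} => REVISION
Constraint 3 (Z != V) on D(Z)={6,7} D(V)={7,8}: no change => not a revision
Constraint 4 (V != Z) on D(V)={7,8} D(Z)={6,7}: no change => not a revision
Total revisions = 2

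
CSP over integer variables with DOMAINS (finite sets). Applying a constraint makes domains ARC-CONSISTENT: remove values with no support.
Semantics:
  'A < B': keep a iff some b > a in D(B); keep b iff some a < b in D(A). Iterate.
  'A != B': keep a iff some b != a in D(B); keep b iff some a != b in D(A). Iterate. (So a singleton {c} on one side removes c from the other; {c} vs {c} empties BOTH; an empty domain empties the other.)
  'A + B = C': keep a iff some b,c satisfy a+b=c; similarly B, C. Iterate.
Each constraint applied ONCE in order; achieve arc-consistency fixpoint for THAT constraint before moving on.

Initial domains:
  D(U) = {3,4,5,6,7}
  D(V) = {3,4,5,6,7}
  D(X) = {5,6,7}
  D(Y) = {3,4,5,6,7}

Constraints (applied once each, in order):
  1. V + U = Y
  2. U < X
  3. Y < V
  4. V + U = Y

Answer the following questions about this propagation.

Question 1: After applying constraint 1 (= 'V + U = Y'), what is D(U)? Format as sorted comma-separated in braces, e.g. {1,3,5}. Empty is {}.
Constraint 1 (V + U = Y) on D(V)={3,4,5,6,7} D(U)={3,4,5,6,7} D(Y)={3,4,5,6,7}: V {3,4,5,6,7}->{3,4}; U {3,4,5,6,7}->{3,4}; Y {3,4,5,6,7}->{6,7}
So after constraint 1: D(U) = {3,4}

Answer: {3,4}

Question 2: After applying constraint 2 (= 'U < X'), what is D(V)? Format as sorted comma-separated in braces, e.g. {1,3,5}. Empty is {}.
Constraint 1 (V + U = Y) on D(V)={3,4,5,6,7} D(U)={3,4,5,6,7} D(Y)={3,4,5,6,7}: V {3,4,5,6,7}->{3,4}; U {3,4,5,6,7}->{3,4}; Y {3,4,5,6,7}->{6,7}
Constraint 2 (U < X) on D(U)={3,4} D(X)={5,6,7}: no change
So after constraint 2: D(V) = {3,4}

Answer: {3,4}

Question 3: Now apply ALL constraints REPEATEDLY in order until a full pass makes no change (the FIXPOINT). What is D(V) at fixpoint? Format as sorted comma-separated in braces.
pass 0 (initial): D(V)={3,4,5,6,7}
pass 1: U {3,4,5,6,7}->{}; V {3,4,5,6,7}->{}; Y {3,4,5,6,7}->{}
pass 2: X {5,6,7}->{}
pass 3: no change
Fixpoint after 3 passes: D(V) = {}

Answer: {}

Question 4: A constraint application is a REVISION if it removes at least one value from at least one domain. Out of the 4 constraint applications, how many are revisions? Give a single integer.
Answer: 3

Derivation:
Constraint 1 (V + U = Y) on D(V)={3,4,5,6,7} D(U)={3,4,5,6,7} D(Y)={3,4,5,6,7}: V {3,4,5,6,7}->{3,4}; U {3,4,5,6,7}->{3,4}; Y {3,4,5,6,7}->{6,7} => REVISION
Constraint 2 (U < X) on D(U)={3,4} D(X)={5,6,7}: no change => not a revision
Constraint 3 (Y < V) on D(Y)={6,7} D(V)={3,4}: Y {6,7}->{}; V {3,4}->{} => REVISION
Constraint 4 (V + U = Y) on D(V)={} D(U)={3,4} D(Y)={}: U {3,4}->{} => REVISION
Total revisions = 3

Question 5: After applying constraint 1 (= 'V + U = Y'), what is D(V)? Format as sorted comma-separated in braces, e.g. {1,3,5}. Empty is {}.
Answer: {3,4}

Derivation:
Constraint 1 (V + U = Y) on D(V)={3,4,5,6,7} D(U)={3,4,5,6,7} D(Y)={3,4,5,6,7}: V {3,4,5,6,7}->{3,4}; U {3,4,5,6,7}->{3,4}; Y {3,4,5,6,7}->{6,7}
So after constraint 1: D(V) = {3,4}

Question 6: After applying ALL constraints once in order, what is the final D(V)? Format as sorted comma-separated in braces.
Constraint 1 (V + U = Y) on D(V)={3,4,5,6,7} D(U)={3,4,5,6,7} D(Y)={3,4,5,6,7}: V {3,4,5,6,7}->{3,4}; U {3,4,5,6,7}->{3,4}; Y {3,4,5,6,7}->{6,7}
Constraint 2 (U < X) on D(U)={3,4} D(X)={5,6,7}: no change
Constraint 3 (Y < V) on D(Y)={6,7} D(V)={3,4}: Y {6,7}->{}; V {3,4}->{}
Constraint 4 (V + U = Y) on D(V)={} D(U)={3,4} D(Y)={}: U {3,4}->{}
So after all 4 constraints: D(V) = {}

Answer: {}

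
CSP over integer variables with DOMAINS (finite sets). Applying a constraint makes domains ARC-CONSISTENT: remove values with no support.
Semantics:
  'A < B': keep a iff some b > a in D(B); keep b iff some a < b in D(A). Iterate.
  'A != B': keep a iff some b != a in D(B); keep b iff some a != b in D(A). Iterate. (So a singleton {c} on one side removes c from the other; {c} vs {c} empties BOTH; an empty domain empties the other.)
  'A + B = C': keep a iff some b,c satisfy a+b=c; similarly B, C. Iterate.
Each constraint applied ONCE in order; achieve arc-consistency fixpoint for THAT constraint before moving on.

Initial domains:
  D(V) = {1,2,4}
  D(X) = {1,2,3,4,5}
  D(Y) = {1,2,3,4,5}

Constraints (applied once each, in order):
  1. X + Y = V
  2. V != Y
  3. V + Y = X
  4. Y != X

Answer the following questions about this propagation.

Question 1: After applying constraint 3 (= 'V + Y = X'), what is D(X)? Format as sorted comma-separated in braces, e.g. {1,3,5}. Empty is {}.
Answer: {3}

Derivation:
Constraint 1 (X + Y = V) on D(X)={1,2,3,4,5} D(Y)={1,2,3,4,5} D(V)={1,2,4}: X {1,2,3,4,5}->{1,2,3}; Y {1,2,3,4,5}->{1,2,3}; V {1,2,4}->{2,4}
Constraint 2 (V != Y) on D(V)={2,4} D(Y)={1,2,3}: no change
Constraint 3 (V + Y = X) on D(V)={2,4} D(Y)={1,2,3} D(X)={1,2,3}: V {2,4}->{2}; Y {1,2,3}->{1}; X {1,2,3}->{3}
So after constraint 3: D(X) = {3}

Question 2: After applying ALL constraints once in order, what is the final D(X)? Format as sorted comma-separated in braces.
Answer: {3}

Derivation:
Constraint 1 (X + Y = V) on D(X)={1,2,3,4,5} D(Y)={1,2,3,4,5} D(V)={1,2,4}: X {1,2,3,4,5}->{1,2,3}; Y {1,2,3,4,5}->{1,2,3}; V {1,2,4}->{2,4}
Constraint 2 (V != Y) on D(V)={2,4} D(Y)={1,2,3}: no change
Constraint 3 (V + Y = X) on D(V)={2,4} D(Y)={1,2,3} D(X)={1,2,3}: V {2,4}->{2}; Y {1,2,3}->{1}; X {1,2,3}->{3}
Constraint 4 (Y != X) on D(Y)={1} D(X)={3}: no change
So after all 4 constraints: D(X) = {3}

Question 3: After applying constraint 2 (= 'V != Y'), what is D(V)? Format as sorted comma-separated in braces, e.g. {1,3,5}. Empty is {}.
Constraint 1 (X + Y = V) on D(X)={1,2,3,4,5} D(Y)={1,2,3,4,5} D(V)={1,2,4}: X {1,2,3,4,5}->{1,2,3}; Y {1,2,3,4,5}->{1,2,3}; V {1,2,4}->{2,4}
Constraint 2 (V != Y) on D(V)={2,4} D(Y)={1,2,3}: no change
So after constraint 2: D(V) = {2,4}

Answer: {2,4}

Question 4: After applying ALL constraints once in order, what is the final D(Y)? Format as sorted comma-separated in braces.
Constraint 1 (X + Y = V) on D(X)={1,2,3,4,5} D(Y)={1,2,3,4,5} D(V)={1,2,4}: X {1,2,3,4,5}->{1,2,3}; Y {1,2,3,4,5}->{1,2,3}; V {1,2,4}->{2,4}
Constraint 2 (V != Y) on D(V)={2,4} D(Y)={1,2,3}: no change
Constraint 3 (V + Y = X) on D(V)={2,4} D(Y)={1,2,3} D(X)={1,2,3}: V {2,4}->{2}; Y {1,2,3}->{1}; X {1,2,3}->{3}
Constraint 4 (Y != X) on D(Y)={1} D(X)={3}: no change
So after all 4 constraints: D(Y) = {1}

Answer: {1}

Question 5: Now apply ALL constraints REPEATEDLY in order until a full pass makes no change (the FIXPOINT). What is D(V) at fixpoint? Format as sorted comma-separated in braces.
pass 0 (initial): D(V)={1,2,4}
pass 1: V {1,2,4}->{2}; X {1,2,3,4,5}->{3}; Y {1,2,3,4,5}->{1}
pass 2: V {2}->{}; X {3}->{}; Y {1}->{}
pass 3: no change
Fixpoint after 3 passes: D(V) = {}

Answer: {}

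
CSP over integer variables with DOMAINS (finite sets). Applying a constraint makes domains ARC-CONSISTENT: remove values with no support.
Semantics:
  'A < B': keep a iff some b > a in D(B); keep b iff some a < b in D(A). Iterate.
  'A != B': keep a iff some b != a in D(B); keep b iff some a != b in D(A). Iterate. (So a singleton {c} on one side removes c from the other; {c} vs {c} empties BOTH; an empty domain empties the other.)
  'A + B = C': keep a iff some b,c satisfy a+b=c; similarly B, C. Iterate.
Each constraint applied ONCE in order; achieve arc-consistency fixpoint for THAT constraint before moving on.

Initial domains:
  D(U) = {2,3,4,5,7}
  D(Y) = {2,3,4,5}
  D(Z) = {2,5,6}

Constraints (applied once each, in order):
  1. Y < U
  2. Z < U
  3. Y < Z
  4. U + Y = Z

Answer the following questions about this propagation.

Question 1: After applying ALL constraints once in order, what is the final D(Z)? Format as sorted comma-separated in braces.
Answer: {5,6}

Derivation:
Constraint 1 (Y < U) on D(Y)={2,3,4,5} D(U)={2,3,4,5,7}: U {2,3,4,5,7}->{3,4,5,7}
Constraint 2 (Z < U) on D(Z)={2,5,6} D(U)={3,4,5,7}: no change
Constraint 3 (Y < Z) on D(Y)={2,3,4,5} D(Z)={2,5,6}: Z {2,5,6}->{5,6}
Constraint 4 (U + Y = Z) on D(U)={3,4,5,7} D(Y)={2,3,4,5} D(Z)={5,6}: U {3,4,5,7}->{3,4}; Y {2,3,4,5}->{2,3}
So after all 4 constraints: D(Z) = {5,6}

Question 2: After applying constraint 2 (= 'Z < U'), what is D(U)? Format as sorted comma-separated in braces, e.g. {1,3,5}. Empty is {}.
Answer: {3,4,5,7}

Derivation:
Constraint 1 (Y < U) on D(Y)={2,3,4,5} D(U)={2,3,4,5,7}: U {2,3,4,5,7}->{3,4,5,7}
Constraint 2 (Z < U) on D(Z)={2,5,6} D(U)={3,4,5,7}: no change
So after constraint 2: D(U) = {3,4,5,7}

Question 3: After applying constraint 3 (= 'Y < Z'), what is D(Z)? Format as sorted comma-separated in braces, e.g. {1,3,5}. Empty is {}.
Constraint 1 (Y < U) on D(Y)={2,3,4,5} D(U)={2,3,4,5,7}: U {2,3,4,5,7}->{3,4,5,7}
Constraint 2 (Z < U) on D(Z)={2,5,6} D(U)={3,4,5,7}: no change
Constraint 3 (Y < Z) on D(Y)={2,3,4,5} D(Z)={2,5,6}: Z {2,5,6}->{5,6}
So after constraint 3: D(Z) = {5,6}

Answer: {5,6}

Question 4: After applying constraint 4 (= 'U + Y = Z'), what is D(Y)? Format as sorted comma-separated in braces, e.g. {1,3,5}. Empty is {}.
Constraint 1 (Y < U) on D(Y)={2,3,4,5} D(U)={2,3,4,5,7}: U {2,3,4,5,7}->{3,4,5,7}
Constraint 2 (Z < U) on D(Z)={2,5,6} D(U)={3,4,5,7}: no change
Constraint 3 (Y < Z) on D(Y)={2,3,4,5} D(Z)={2,5,6}: Z {2,5,6}->{5,6}
Constraint 4 (U + Y = Z) on D(U)={3,4,5,7} D(Y)={2,3,4,5} D(Z)={5,6}: U {3,4,5,7}->{3,4}; Y {2,3,4,5}->{2,3}
So after constraint 4: D(Y) = {2,3}

Answer: {2,3}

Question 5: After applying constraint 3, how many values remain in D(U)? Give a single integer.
Constraint 1 (Y < U) on D(Y)={2,3,4,5} D(U)={2,3,4,5,7}: U {2,3,4,5,7}->{3,4,5,7}
Constraint 2 (Z < U) on D(Z)={2,5,6} D(U)={3,4,5,7}: no change
Constraint 3 (Y < Z) on D(Y)={2,3,4,5} D(Z)={2,5,6}: Z {2,5,6}->{5,6}
So after constraint 3: D(U)={3,4,5,7}, size = 4

Answer: 4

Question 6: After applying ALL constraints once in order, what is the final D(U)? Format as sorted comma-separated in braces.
Constraint 1 (Y < U) on D(Y)={2,3,4,5} D(U)={2,3,4,5,7}: U {2,3,4,5,7}->{3,4,5,7}
Constraint 2 (Z < U) on D(Z)={2,5,6} D(U)={3,4,5,7}: no change
Constraint 3 (Y < Z) on D(Y)={2,3,4,5} D(Z)={2,5,6}: Z {2,5,6}->{5,6}
Constraint 4 (U + Y = Z) on D(U)={3,4,5,7} D(Y)={2,3,4,5} D(Z)={5,6}: U {3,4,5,7}->{3,4}; Y {2,3,4,5}->{2,3}
So after all 4 constraints: D(U) = {3,4}

Answer: {3,4}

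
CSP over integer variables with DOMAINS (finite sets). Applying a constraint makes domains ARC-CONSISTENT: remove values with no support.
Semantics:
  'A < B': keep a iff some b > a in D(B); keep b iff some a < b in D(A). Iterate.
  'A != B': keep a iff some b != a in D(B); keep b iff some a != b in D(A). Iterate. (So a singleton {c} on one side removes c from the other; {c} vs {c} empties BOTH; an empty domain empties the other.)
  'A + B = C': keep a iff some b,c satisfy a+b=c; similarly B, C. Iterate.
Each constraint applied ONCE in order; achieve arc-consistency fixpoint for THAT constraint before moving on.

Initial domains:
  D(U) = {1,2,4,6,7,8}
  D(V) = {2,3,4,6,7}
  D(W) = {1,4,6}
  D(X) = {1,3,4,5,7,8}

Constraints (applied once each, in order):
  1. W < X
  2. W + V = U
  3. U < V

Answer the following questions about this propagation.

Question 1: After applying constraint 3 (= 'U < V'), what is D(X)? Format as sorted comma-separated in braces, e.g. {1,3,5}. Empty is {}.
Constraint 1 (W < X) on D(W)={1,4,6} D(X)={1,3,4,5,7,8}: X {1,3,4,5,7,8}->{3,4,5,7,8}
Constraint 2 (W + V = U) on D(W)={1,4,6} D(V)={2,3,4,6,7} D(U)={1,2,4,6,7,8}: U {1,2,4,6,7,8}->{4,6,7,8}
Constraint 3 (U < V) on D(U)={4,6,7,8} D(V)={2,3,4,6,7}: U {4,6,7,8}->{4,6}; V {2,3,4,6,7}->{6,7}
So after constraint 3: D(X) = {3,4,5,7,8}

Answer: {3,4,5,7,8}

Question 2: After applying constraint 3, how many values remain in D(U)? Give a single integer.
Answer: 2

Derivation:
Constraint 1 (W < X) on D(W)={1,4,6} D(X)={1,3,4,5,7,8}: X {1,3,4,5,7,8}->{3,4,5,7,8}
Constraint 2 (W + V = U) on D(W)={1,4,6} D(V)={2,3,4,6,7} D(U)={1,2,4,6,7,8}: U {1,2,4,6,7,8}->{4,6,7,8}
Constraint 3 (U < V) on D(U)={4,6,7,8} D(V)={2,3,4,6,7}: U {4,6,7,8}->{4,6}; V {2,3,4,6,7}->{6,7}
So after constraint 3: D(U)={4,6}, size = 2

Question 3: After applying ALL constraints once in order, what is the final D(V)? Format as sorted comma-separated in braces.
Answer: {6,7}

Derivation:
Constraint 1 (W < X) on D(W)={1,4,6} D(X)={1,3,4,5,7,8}: X {1,3,4,5,7,8}->{3,4,5,7,8}
Constraint 2 (W + V = U) on D(W)={1,4,6} D(V)={2,3,4,6,7} D(U)={1,2,4,6,7,8}: U {1,2,4,6,7,8}->{4,6,7,8}
Constraint 3 (U < V) on D(U)={4,6,7,8} D(V)={2,3,4,6,7}: U {4,6,7,8}->{4,6}; V {2,3,4,6,7}->{6,7}
So after all 3 constraints: D(V) = {6,7}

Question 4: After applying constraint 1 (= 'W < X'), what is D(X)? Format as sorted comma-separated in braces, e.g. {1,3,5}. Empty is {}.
Constraint 1 (W < X) on D(W)={1,4,6} D(X)={1,3,4,5,7,8}: X {1,3,4,5,7,8}->{3,4,5,7,8}
So after constraint 1: D(X) = {3,4,5,7,8}

Answer: {3,4,5,7,8}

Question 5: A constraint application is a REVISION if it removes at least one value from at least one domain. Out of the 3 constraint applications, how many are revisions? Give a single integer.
Constraint 1 (W < X) on D(W)={1,4,6} D(X)={1,3,4,5,7,8}: X {1,3,4,5,7,8}->{3,4,5,7,8} => REVISION
Constraint 2 (W + V = U) on D(W)={1,4,6} D(V)={2,3,4,6,7} D(U)={1,2,4,6,7,8}: U {1,2,4,6,7,8}->{4,6,7,8} => REVISION
Constraint 3 (U < V) on D(U)={4,6,7,8} D(V)={2,3,4,6,7}: U {4,6,7,8}->{4,6}; V {2,3,4,6,7}->{6,7} => REVISION
Total revisions = 3

Answer: 3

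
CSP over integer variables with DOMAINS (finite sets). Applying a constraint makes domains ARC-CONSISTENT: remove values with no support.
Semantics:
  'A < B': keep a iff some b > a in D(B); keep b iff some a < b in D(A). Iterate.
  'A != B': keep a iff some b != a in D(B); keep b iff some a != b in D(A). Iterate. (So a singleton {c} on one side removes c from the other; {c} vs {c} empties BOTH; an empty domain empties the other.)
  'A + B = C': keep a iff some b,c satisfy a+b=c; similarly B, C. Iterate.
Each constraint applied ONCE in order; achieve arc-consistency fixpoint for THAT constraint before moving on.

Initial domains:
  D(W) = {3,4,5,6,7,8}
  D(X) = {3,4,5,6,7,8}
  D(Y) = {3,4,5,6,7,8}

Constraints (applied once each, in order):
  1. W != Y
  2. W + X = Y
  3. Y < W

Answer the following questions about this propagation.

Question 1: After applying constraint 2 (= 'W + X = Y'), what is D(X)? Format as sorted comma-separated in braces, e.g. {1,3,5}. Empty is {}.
Answer: {3,4,5}

Derivation:
Constraint 1 (W != Y) on D(W)={3,4,5,6,7,8} D(Y)={3,4,5,6,7,8}: no change
Constraint 2 (W + X = Y) on D(W)={3,4,5,6,7,8} D(X)={3,4,5,6,7,8} D(Y)={3,4,5,6,7,8}: W {3,4,5,6,7,8}->{3,4,5}; X {3,4,5,6,7,8}->{3,4,5}; Y {3,4,5,6,7,8}->{6,7,8}
So after constraint 2: D(X) = {3,4,5}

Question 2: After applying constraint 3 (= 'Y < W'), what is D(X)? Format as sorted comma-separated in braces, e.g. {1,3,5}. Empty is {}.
Constraint 1 (W != Y) on D(W)={3,4,5,6,7,8} D(Y)={3,4,5,6,7,8}: no change
Constraint 2 (W + X = Y) on D(W)={3,4,5,6,7,8} D(X)={3,4,5,6,7,8} D(Y)={3,4,5,6,7,8}: W {3,4,5,6,7,8}->{3,4,5}; X {3,4,5,6,7,8}->{3,4,5}; Y {3,4,5,6,7,8}->{6,7,8}
Constraint 3 (Y < W) on D(Y)={6,7,8} D(W)={3,4,5}: Y {6,7,8}->{}; W {3,4,5}->{}
So after constraint 3: D(X) = {3,4,5}

Answer: {3,4,5}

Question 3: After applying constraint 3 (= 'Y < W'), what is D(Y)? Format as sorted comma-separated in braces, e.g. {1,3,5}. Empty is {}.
Constraint 1 (W != Y) on D(W)={3,4,5,6,7,8} D(Y)={3,4,5,6,7,8}: no change
Constraint 2 (W + X = Y) on D(W)={3,4,5,6,7,8} D(X)={3,4,5,6,7,8} D(Y)={3,4,5,6,7,8}: W {3,4,5,6,7,8}->{3,4,5}; X {3,4,5,6,7,8}->{3,4,5}; Y {3,4,5,6,7,8}->{6,7,8}
Constraint 3 (Y < W) on D(Y)={6,7,8} D(W)={3,4,5}: Y {6,7,8}->{}; W {3,4,5}->{}
So after constraint 3: D(Y) = {}

Answer: {}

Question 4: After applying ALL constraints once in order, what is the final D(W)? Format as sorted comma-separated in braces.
Constraint 1 (W != Y) on D(W)={3,4,5,6,7,8} D(Y)={3,4,5,6,7,8}: no change
Constraint 2 (W + X = Y) on D(W)={3,4,5,6,7,8} D(X)={3,4,5,6,7,8} D(Y)={3,4,5,6,7,8}: W {3,4,5,6,7,8}->{3,4,5}; X {3,4,5,6,7,8}->{3,4,5}; Y {3,4,5,6,7,8}->{6,7,8}
Constraint 3 (Y < W) on D(Y)={6,7,8} D(W)={3,4,5}: Y {6,7,8}->{}; W {3,4,5}->{}
So after all 3 constraints: D(W) = {}

Answer: {}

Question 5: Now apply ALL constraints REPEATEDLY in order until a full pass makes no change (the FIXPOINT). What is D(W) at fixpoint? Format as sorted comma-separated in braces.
pass 0 (initial): D(W)={3,4,5,6,7,8}
pass 1: W {3,4,5,6,7,8}->{}; X {3,4,5,6,7,8}->{3,4,5}; Y {3,4,5,6,7,8}->{}
pass 2: X {3,4,5}->{}
pass 3: no change
Fixpoint after 3 passes: D(W) = {}

Answer: {}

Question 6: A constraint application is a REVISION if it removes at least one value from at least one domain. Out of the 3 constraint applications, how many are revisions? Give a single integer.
Constraint 1 (W != Y) on D(W)={3,4,5,6,7,8} D(Y)={3,4,5,6,7,8}: no change => not a revision
Constraint 2 (W + X = Y) on D(W)={3,4,5,6,7,8} D(X)={3,4,5,6,7,8} D(Y)={3,4,5,6,7,8}: W {3,4,5,6,7,8}->{3,4,5}; X {3,4,5,6,7,8}->{3,4,5}; Y {3,4,5,6,7,8}->{6,7,8} => REVISION
Constraint 3 (Y < W) on D(Y)={6,7,8} D(W)={3,4,5}: Y {6,7,8}->{}; W {3,4,5}->{} => REVISION
Total revisions = 2

Answer: 2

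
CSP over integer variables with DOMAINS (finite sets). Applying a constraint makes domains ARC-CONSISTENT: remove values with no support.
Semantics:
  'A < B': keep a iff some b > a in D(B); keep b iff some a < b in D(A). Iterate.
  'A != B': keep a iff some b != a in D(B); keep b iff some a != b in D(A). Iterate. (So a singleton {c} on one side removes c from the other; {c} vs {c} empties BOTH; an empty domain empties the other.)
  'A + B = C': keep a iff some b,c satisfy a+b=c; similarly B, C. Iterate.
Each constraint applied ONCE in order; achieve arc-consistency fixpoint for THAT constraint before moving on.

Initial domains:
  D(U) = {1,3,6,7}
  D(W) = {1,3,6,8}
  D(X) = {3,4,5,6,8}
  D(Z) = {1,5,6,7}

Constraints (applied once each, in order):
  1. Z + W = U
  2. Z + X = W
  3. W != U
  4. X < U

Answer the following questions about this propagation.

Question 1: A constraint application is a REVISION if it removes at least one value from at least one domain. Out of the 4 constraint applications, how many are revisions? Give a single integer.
Answer: 3

Derivation:
Constraint 1 (Z + W = U) on D(Z)={1,5,6,7} D(W)={1,3,6,8} D(U)={1,3,6,7}: Z {1,5,6,7}->{1,5,6}; W {1,3,6,8}->{1,6}; U {1,3,6,7}->{6,7} => REVISION
Constraint 2 (Z + X = W) on D(Z)={1,5,6} D(X)={3,4,5,6,8} D(W)={1,6}: Z {1,5,6}->{1}; X {3,4,5,6,8}->{5}; W {1,6}->{6} => REVISION
Constraint 3 (W != U) on D(W)={6} D(U)={6,7}: U {6,7}->{7} => REVISION
Constraint 4 (X < U) on D(X)={5} D(U)={7}: no change => not a revision
Total revisions = 3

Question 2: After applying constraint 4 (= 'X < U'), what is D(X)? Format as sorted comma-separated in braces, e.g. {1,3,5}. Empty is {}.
Answer: {5}

Derivation:
Constraint 1 (Z + W = U) on D(Z)={1,5,6,7} D(W)={1,3,6,8} D(U)={1,3,6,7}: Z {1,5,6,7}->{1,5,6}; W {1,3,6,8}->{1,6}; U {1,3,6,7}->{6,7}
Constraint 2 (Z + X = W) on D(Z)={1,5,6} D(X)={3,4,5,6,8} D(W)={1,6}: Z {1,5,6}->{1}; X {3,4,5,6,8}->{5}; W {1,6}->{6}
Constraint 3 (W != U) on D(W)={6} D(U)={6,7}: U {6,7}->{7}
Constraint 4 (X < U) on D(X)={5} D(U)={7}: no change
So after constraint 4: D(X) = {5}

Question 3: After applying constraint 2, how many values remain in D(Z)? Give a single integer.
Answer: 1

Derivation:
Constraint 1 (Z + W = U) on D(Z)={1,5,6,7} D(W)={1,3,6,8} D(U)={1,3,6,7}: Z {1,5,6,7}->{1,5,6}; W {1,3,6,8}->{1,6}; U {1,3,6,7}->{6,7}
Constraint 2 (Z + X = W) on D(Z)={1,5,6} D(X)={3,4,5,6,8} D(W)={1,6}: Z {1,5,6}->{1}; X {3,4,5,6,8}->{5}; W {1,6}->{6}
So after constraint 2: D(Z)={1}, size = 1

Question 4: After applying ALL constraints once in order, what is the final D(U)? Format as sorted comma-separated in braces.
Constraint 1 (Z + W = U) on D(Z)={1,5,6,7} D(W)={1,3,6,8} D(U)={1,3,6,7}: Z {1,5,6,7}->{1,5,6}; W {1,3,6,8}->{1,6}; U {1,3,6,7}->{6,7}
Constraint 2 (Z + X = W) on D(Z)={1,5,6} D(X)={3,4,5,6,8} D(W)={1,6}: Z {1,5,6}->{1}; X {3,4,5,6,8}->{5}; W {1,6}->{6}
Constraint 3 (W != U) on D(W)={6} D(U)={6,7}: U {6,7}->{7}
Constraint 4 (X < U) on D(X)={5} D(U)={7}: no change
So after all 4 constraints: D(U) = {7}

Answer: {7}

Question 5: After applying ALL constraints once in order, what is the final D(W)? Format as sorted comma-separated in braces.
Constraint 1 (Z + W = U) on D(Z)={1,5,6,7} D(W)={1,3,6,8} D(U)={1,3,6,7}: Z {1,5,6,7}->{1,5,6}; W {1,3,6,8}->{1,6}; U {1,3,6,7}->{6,7}
Constraint 2 (Z + X = W) on D(Z)={1,5,6} D(X)={3,4,5,6,8} D(W)={1,6}: Z {1,5,6}->{1}; X {3,4,5,6,8}->{5}; W {1,6}->{6}
Constraint 3 (W != U) on D(W)={6} D(U)={6,7}: U {6,7}->{7}
Constraint 4 (X < U) on D(X)={5} D(U)={7}: no change
So after all 4 constraints: D(W) = {6}

Answer: {6}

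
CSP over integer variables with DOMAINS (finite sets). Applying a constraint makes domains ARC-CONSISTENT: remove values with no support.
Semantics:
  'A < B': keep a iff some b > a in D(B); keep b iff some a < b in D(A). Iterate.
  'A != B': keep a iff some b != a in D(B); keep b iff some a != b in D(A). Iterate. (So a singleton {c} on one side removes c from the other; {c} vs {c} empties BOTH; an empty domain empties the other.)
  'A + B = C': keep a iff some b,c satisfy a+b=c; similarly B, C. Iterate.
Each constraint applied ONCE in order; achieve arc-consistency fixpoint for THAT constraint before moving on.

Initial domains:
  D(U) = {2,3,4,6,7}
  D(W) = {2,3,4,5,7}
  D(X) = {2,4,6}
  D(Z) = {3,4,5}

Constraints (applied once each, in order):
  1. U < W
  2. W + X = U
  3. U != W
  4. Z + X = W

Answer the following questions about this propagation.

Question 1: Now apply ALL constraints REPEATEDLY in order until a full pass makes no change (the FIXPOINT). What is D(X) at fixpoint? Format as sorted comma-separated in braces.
pass 0 (initial): D(X)={2,4,6}
pass 1: U {2,3,4,6,7}->{6}; W {2,3,4,5,7}->{}; X {2,4,6}->{}; Z {3,4,5}->{}
pass 2: U {6}->{}
pass 3: no change
Fixpoint after 3 passes: D(X) = {}

Answer: {}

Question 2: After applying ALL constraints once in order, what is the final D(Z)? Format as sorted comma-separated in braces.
Answer: {}

Derivation:
Constraint 1 (U < W) on D(U)={2,3,4,6,7} D(W)={2,3,4,5,7}: U {2,3,4,6,7}->{2,3,4,6}; W {2,3,4,5,7}->{3,4,5,7}
Constraint 2 (W + X = U) on D(W)={3,4,5,7} D(X)={2,4,6} D(U)={2,3,4,6}: W {3,4,5,7}->{4}; X {2,4,6}->{2}; U {2,3,4,6}->{6}
Constraint 3 (U != W) on D(U)={6} D(W)={4}: no change
Constraint 4 (Z + X = W) on D(Z)={3,4,5} D(X)={2} D(W)={4}: Z {3,4,5}->{}; X {2}->{}; W {4}->{}
So after all 4 constraints: D(Z) = {}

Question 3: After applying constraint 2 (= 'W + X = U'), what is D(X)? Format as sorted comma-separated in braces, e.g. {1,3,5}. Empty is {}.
Answer: {2}

Derivation:
Constraint 1 (U < W) on D(U)={2,3,4,6,7} D(W)={2,3,4,5,7}: U {2,3,4,6,7}->{2,3,4,6}; W {2,3,4,5,7}->{3,4,5,7}
Constraint 2 (W + X = U) on D(W)={3,4,5,7} D(X)={2,4,6} D(U)={2,3,4,6}: W {3,4,5,7}->{4}; X {2,4,6}->{2}; U {2,3,4,6}->{6}
So after constraint 2: D(X) = {2}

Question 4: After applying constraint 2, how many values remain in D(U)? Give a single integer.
Answer: 1

Derivation:
Constraint 1 (U < W) on D(U)={2,3,4,6,7} D(W)={2,3,4,5,7}: U {2,3,4,6,7}->{2,3,4,6}; W {2,3,4,5,7}->{3,4,5,7}
Constraint 2 (W + X = U) on D(W)={3,4,5,7} D(X)={2,4,6} D(U)={2,3,4,6}: W {3,4,5,7}->{4}; X {2,4,6}->{2}; U {2,3,4,6}->{6}
So after constraint 2: D(U)={6}, size = 1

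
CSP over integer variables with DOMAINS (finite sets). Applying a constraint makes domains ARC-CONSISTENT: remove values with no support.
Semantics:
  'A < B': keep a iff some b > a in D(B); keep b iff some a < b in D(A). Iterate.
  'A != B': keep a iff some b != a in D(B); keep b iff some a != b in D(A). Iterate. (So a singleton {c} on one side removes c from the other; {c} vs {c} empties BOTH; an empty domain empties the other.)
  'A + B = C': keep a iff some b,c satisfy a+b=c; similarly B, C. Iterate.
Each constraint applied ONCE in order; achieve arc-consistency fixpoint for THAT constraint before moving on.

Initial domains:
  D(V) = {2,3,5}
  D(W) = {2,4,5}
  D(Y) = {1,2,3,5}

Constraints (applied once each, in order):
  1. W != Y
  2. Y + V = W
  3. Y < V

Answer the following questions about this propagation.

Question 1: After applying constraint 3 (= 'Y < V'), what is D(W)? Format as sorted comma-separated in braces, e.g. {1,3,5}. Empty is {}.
Constraint 1 (W != Y) on D(W)={2,4,5} D(Y)={1,2,3,5}: no change
Constraint 2 (Y + V = W) on D(Y)={1,2,3,5} D(V)={2,3,5} D(W)={2,4,5}: Y {1,2,3,5}->{1,2,3}; V {2,3,5}->{2,3}; W {2,4,5}->{4,5}
Constraint 3 (Y < V) on D(Y)={1,2,3} D(V)={2,3}: Y {1,2,3}->{1,2}
So after constraint 3: D(W) = {4,5}

Answer: {4,5}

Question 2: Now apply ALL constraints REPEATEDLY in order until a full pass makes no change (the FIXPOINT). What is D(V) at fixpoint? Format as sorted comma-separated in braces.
pass 0 (initial): D(V)={2,3,5}
pass 1: V {2,3,5}->{2,3}; W {2,4,5}->{4,5}; Y {1,2,3,5}->{1,2}
pass 2: no change
Fixpoint after 2 passes: D(V) = {2,3}

Answer: {2,3}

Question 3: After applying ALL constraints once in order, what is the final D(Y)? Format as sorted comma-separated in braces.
Constraint 1 (W != Y) on D(W)={2,4,5} D(Y)={1,2,3,5}: no change
Constraint 2 (Y + V = W) on D(Y)={1,2,3,5} D(V)={2,3,5} D(W)={2,4,5}: Y {1,2,3,5}->{1,2,3}; V {2,3,5}->{2,3}; W {2,4,5}->{4,5}
Constraint 3 (Y < V) on D(Y)={1,2,3} D(V)={2,3}: Y {1,2,3}->{1,2}
So after all 3 constraints: D(Y) = {1,2}

Answer: {1,2}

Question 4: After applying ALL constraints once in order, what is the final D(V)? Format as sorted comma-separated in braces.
Answer: {2,3}

Derivation:
Constraint 1 (W != Y) on D(W)={2,4,5} D(Y)={1,2,3,5}: no change
Constraint 2 (Y + V = W) on D(Y)={1,2,3,5} D(V)={2,3,5} D(W)={2,4,5}: Y {1,2,3,5}->{1,2,3}; V {2,3,5}->{2,3}; W {2,4,5}->{4,5}
Constraint 3 (Y < V) on D(Y)={1,2,3} D(V)={2,3}: Y {1,2,3}->{1,2}
So after all 3 constraints: D(V) = {2,3}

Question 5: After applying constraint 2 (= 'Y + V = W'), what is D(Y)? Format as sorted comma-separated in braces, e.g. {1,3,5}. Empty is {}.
Answer: {1,2,3}

Derivation:
Constraint 1 (W != Y) on D(W)={2,4,5} D(Y)={1,2,3,5}: no change
Constraint 2 (Y + V = W) on D(Y)={1,2,3,5} D(V)={2,3,5} D(W)={2,4,5}: Y {1,2,3,5}->{1,2,3}; V {2,3,5}->{2,3}; W {2,4,5}->{4,5}
So after constraint 2: D(Y) = {1,2,3}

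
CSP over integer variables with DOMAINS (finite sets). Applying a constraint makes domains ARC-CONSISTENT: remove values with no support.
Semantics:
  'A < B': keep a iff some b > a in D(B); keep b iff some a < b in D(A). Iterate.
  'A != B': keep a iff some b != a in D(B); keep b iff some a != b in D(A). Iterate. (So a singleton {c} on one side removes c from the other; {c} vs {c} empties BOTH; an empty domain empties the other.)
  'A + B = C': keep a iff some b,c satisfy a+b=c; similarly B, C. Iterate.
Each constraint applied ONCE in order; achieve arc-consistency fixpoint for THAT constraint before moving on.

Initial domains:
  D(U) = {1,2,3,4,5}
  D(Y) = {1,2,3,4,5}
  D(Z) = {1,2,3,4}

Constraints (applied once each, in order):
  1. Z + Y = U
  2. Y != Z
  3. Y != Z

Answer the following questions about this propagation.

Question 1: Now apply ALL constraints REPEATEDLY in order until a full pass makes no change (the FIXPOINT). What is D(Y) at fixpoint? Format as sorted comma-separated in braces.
pass 0 (initial): D(Y)={1,2,3,4,5}
pass 1: U {1,2,3,4,5}->{2,3,4,5}; Y {1,2,3,4,5}->{1,2,3,4}
pass 2: no change
Fixpoint after 2 passes: D(Y) = {1,2,3,4}

Answer: {1,2,3,4}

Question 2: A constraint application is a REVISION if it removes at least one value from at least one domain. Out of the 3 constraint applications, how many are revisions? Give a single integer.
Constraint 1 (Z + Y = U) on D(Z)={1,2,3,4} D(Y)={1,2,3,4,5} D(U)={1,2,3,4,5}: Y {1,2,3,4,5}->{1,2,3,4}; U {1,2,3,4,5}->{2,3,4,5} => REVISION
Constraint 2 (Y != Z) on D(Y)={1,2,3,4} D(Z)={1,2,3,4}: no change => not a revision
Constraint 3 (Y != Z) on D(Y)={1,2,3,4} D(Z)={1,2,3,4}: no change => not a revision
Total revisions = 1

Answer: 1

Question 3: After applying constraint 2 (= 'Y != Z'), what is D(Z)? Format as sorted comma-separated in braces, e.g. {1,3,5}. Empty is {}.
Answer: {1,2,3,4}

Derivation:
Constraint 1 (Z + Y = U) on D(Z)={1,2,3,4} D(Y)={1,2,3,4,5} D(U)={1,2,3,4,5}: Y {1,2,3,4,5}->{1,2,3,4}; U {1,2,3,4,5}->{2,3,4,5}
Constraint 2 (Y != Z) on D(Y)={1,2,3,4} D(Z)={1,2,3,4}: no change
So after constraint 2: D(Z) = {1,2,3,4}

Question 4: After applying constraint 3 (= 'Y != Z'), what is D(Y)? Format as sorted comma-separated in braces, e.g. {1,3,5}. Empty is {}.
Answer: {1,2,3,4}

Derivation:
Constraint 1 (Z + Y = U) on D(Z)={1,2,3,4} D(Y)={1,2,3,4,5} D(U)={1,2,3,4,5}: Y {1,2,3,4,5}->{1,2,3,4}; U {1,2,3,4,5}->{2,3,4,5}
Constraint 2 (Y != Z) on D(Y)={1,2,3,4} D(Z)={1,2,3,4}: no change
Constraint 3 (Y != Z) on D(Y)={1,2,3,4} D(Z)={1,2,3,4}: no change
So after constraint 3: D(Y) = {1,2,3,4}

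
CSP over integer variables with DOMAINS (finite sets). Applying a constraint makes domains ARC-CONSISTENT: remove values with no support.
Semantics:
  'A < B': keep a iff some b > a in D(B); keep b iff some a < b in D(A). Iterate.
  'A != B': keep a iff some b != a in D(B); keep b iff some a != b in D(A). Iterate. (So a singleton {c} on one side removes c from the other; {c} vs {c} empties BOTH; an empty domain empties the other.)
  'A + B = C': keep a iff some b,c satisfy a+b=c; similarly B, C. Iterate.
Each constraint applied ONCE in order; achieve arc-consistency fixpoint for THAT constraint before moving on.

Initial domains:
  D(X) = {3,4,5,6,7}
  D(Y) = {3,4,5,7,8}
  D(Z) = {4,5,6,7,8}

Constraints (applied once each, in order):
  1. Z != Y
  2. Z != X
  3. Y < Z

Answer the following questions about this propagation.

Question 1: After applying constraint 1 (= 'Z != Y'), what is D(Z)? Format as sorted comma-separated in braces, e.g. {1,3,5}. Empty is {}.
Answer: {4,5,6,7,8}

Derivation:
Constraint 1 (Z != Y) on D(Z)={4,5,6,7,8} D(Y)={3,4,5,7,8}: no change
So after constraint 1: D(Z) = {4,5,6,7,8}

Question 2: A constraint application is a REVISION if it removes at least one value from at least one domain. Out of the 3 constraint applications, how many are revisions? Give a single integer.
Constraint 1 (Z != Y) on D(Z)={4,5,6,7,8} D(Y)={3,4,5,7,8}: no change => not a revision
Constraint 2 (Z != X) on D(Z)={4,5,6,7,8} D(X)={3,4,5,6,7}: no change => not a revision
Constraint 3 (Y < Z) on D(Y)={3,4,5,7,8} D(Z)={4,5,6,7,8}: Y {3,4,5,7,8}->{3,4,5,7} => REVISION
Total revisions = 1

Answer: 1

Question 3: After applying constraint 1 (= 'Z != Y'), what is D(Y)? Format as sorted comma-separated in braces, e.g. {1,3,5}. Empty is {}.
Answer: {3,4,5,7,8}

Derivation:
Constraint 1 (Z != Y) on D(Z)={4,5,6,7,8} D(Y)={3,4,5,7,8}: no change
So after constraint 1: D(Y) = {3,4,5,7,8}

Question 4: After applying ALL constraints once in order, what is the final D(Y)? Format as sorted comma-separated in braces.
Answer: {3,4,5,7}

Derivation:
Constraint 1 (Z != Y) on D(Z)={4,5,6,7,8} D(Y)={3,4,5,7,8}: no change
Constraint 2 (Z != X) on D(Z)={4,5,6,7,8} D(X)={3,4,5,6,7}: no change
Constraint 3 (Y < Z) on D(Y)={3,4,5,7,8} D(Z)={4,5,6,7,8}: Y {3,4,5,7,8}->{3,4,5,7}
So after all 3 constraints: D(Y) = {3,4,5,7}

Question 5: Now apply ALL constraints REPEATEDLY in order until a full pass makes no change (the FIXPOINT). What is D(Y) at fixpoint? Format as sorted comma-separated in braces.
Answer: {3,4,5,7}

Derivation:
pass 0 (initial): D(Y)={3,4,5,7,8}
pass 1: Y {3,4,5,7,8}->{3,4,5,7}
pass 2: no change
Fixpoint after 2 passes: D(Y) = {3,4,5,7}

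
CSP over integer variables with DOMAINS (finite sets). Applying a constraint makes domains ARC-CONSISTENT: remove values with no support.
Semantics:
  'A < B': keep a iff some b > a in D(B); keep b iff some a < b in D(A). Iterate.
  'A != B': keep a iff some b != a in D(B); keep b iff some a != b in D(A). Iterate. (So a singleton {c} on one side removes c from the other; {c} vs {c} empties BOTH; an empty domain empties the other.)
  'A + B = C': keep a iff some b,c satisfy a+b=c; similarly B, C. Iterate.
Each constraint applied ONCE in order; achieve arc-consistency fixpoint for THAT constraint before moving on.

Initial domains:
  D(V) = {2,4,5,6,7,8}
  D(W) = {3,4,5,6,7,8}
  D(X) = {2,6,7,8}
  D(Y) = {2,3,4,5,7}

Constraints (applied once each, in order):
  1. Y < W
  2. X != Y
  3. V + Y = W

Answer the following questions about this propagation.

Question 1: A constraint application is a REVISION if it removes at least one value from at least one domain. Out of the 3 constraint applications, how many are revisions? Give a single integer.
Constraint 1 (Y < W) on D(Y)={2,3,4,5,7} D(W)={3,4,5,6,7,8}: no change => not a revision
Constraint 2 (X != Y) on D(X)={2,6,7,8} D(Y)={2,3,4,5,7}: no change => not a revision
Constraint 3 (V + Y = W) on D(V)={2,4,5,6,7,8} D(Y)={2,3,4,5,7} D(W)={3,4,5,6,7,8}: V {2,4,5,6,7,8}->{2,4,5,6}; Y {2,3,4,5,7}->{2,3,4,5}; W {3,4,5,6,7,8}->{4,5,6,7,8} => REVISION
Total revisions = 1

Answer: 1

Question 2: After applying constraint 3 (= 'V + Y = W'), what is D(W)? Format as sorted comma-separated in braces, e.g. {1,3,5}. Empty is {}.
Constraint 1 (Y < W) on D(Y)={2,3,4,5,7} D(W)={3,4,5,6,7,8}: no change
Constraint 2 (X != Y) on D(X)={2,6,7,8} D(Y)={2,3,4,5,7}: no change
Constraint 3 (V + Y = W) on D(V)={2,4,5,6,7,8} D(Y)={2,3,4,5,7} D(W)={3,4,5,6,7,8}: V {2,4,5,6,7,8}->{2,4,5,6}; Y {2,3,4,5,7}->{2,3,4,5}; W {3,4,5,6,7,8}->{4,5,6,7,8}
So after constraint 3: D(W) = {4,5,6,7,8}

Answer: {4,5,6,7,8}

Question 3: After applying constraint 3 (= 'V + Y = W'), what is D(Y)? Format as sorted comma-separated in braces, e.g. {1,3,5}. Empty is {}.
Constraint 1 (Y < W) on D(Y)={2,3,4,5,7} D(W)={3,4,5,6,7,8}: no change
Constraint 2 (X != Y) on D(X)={2,6,7,8} D(Y)={2,3,4,5,7}: no change
Constraint 3 (V + Y = W) on D(V)={2,4,5,6,7,8} D(Y)={2,3,4,5,7} D(W)={3,4,5,6,7,8}: V {2,4,5,6,7,8}->{2,4,5,6}; Y {2,3,4,5,7}->{2,3,4,5}; W {3,4,5,6,7,8}->{4,5,6,7,8}
So after constraint 3: D(Y) = {2,3,4,5}

Answer: {2,3,4,5}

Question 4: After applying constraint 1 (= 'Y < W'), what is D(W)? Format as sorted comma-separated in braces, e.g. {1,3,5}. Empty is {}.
Answer: {3,4,5,6,7,8}

Derivation:
Constraint 1 (Y < W) on D(Y)={2,3,4,5,7} D(W)={3,4,5,6,7,8}: no change
So after constraint 1: D(W) = {3,4,5,6,7,8}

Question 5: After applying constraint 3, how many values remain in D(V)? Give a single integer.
Constraint 1 (Y < W) on D(Y)={2,3,4,5,7} D(W)={3,4,5,6,7,8}: no change
Constraint 2 (X != Y) on D(X)={2,6,7,8} D(Y)={2,3,4,5,7}: no change
Constraint 3 (V + Y = W) on D(V)={2,4,5,6,7,8} D(Y)={2,3,4,5,7} D(W)={3,4,5,6,7,8}: V {2,4,5,6,7,8}->{2,4,5,6}; Y {2,3,4,5,7}->{2,3,4,5}; W {3,4,5,6,7,8}->{4,5,6,7,8}
So after constraint 3: D(V)={2,4,5,6}, size = 4

Answer: 4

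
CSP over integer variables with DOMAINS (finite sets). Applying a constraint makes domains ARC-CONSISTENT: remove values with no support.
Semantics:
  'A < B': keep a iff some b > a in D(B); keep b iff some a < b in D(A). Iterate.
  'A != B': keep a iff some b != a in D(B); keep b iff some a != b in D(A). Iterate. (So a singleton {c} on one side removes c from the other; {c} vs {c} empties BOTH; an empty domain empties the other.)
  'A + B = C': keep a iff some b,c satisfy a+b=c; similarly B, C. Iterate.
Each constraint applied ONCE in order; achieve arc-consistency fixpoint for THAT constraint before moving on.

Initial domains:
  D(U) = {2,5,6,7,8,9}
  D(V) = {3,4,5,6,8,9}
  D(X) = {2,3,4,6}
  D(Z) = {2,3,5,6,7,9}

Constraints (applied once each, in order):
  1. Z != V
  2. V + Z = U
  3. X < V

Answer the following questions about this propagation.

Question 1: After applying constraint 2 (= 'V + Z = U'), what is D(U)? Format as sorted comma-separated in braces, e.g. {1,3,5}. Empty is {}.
Answer: {5,6,7,8,9}

Derivation:
Constraint 1 (Z != V) on D(Z)={2,3,5,6,7,9} D(V)={3,4,5,6,8,9}: no change
Constraint 2 (V + Z = U) on D(V)={3,4,5,6,8,9} D(Z)={2,3,5,6,7,9} D(U)={2,5,6,7,8,9}: V {3,4,5,6,8,9}->{3,4,5,6}; Z {2,3,5,6,7,9}->{2,3,5,6}; U {2,5,6,7,8,9}->{5,6,7,8,9}
So after constraint 2: D(U) = {5,6,7,8,9}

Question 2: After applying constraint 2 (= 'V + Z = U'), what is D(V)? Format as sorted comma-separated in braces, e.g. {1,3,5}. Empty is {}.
Answer: {3,4,5,6}

Derivation:
Constraint 1 (Z != V) on D(Z)={2,3,5,6,7,9} D(V)={3,4,5,6,8,9}: no change
Constraint 2 (V + Z = U) on D(V)={3,4,5,6,8,9} D(Z)={2,3,5,6,7,9} D(U)={2,5,6,7,8,9}: V {3,4,5,6,8,9}->{3,4,5,6}; Z {2,3,5,6,7,9}->{2,3,5,6}; U {2,5,6,7,8,9}->{5,6,7,8,9}
So after constraint 2: D(V) = {3,4,5,6}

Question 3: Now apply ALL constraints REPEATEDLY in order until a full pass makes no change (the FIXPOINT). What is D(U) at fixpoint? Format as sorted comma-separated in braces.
pass 0 (initial): D(U)={2,5,6,7,8,9}
pass 1: U {2,5,6,7,8,9}->{5,6,7,8,9}; V {3,4,5,6,8,9}->{3,4,5,6}; X {2,3,4,6}->{2,3,4}; Z {2,3,5,6,7,9}->{2,3,5,6}
pass 2: no change
Fixpoint after 2 passes: D(U) = {5,6,7,8,9}

Answer: {5,6,7,8,9}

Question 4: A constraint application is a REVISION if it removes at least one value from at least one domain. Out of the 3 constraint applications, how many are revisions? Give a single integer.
Answer: 2

Derivation:
Constraint 1 (Z != V) on D(Z)={2,3,5,6,7,9} D(V)={3,4,5,6,8,9}: no change => not a revision
Constraint 2 (V + Z = U) on D(V)={3,4,5,6,8,9} D(Z)={2,3,5,6,7,9} D(U)={2,5,6,7,8,9}: V {3,4,5,6,8,9}->{3,4,5,6}; Z {2,3,5,6,7,9}->{2,3,5,6}; U {2,5,6,7,8,9}->{5,6,7,8,9} => REVISION
Constraint 3 (X < V) on D(X)={2,3,4,6} D(V)={3,4,5,6}: X {2,3,4,6}->{2,3,4} => REVISION
Total revisions = 2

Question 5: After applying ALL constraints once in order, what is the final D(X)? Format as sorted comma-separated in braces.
Constraint 1 (Z != V) on D(Z)={2,3,5,6,7,9} D(V)={3,4,5,6,8,9}: no change
Constraint 2 (V + Z = U) on D(V)={3,4,5,6,8,9} D(Z)={2,3,5,6,7,9} D(U)={2,5,6,7,8,9}: V {3,4,5,6,8,9}->{3,4,5,6}; Z {2,3,5,6,7,9}->{2,3,5,6}; U {2,5,6,7,8,9}->{5,6,7,8,9}
Constraint 3 (X < V) on D(X)={2,3,4,6} D(V)={3,4,5,6}: X {2,3,4,6}->{2,3,4}
So after all 3 constraints: D(X) = {2,3,4}

Answer: {2,3,4}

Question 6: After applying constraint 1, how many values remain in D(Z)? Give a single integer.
Answer: 6

Derivation:
Constraint 1 (Z != V) on D(Z)={2,3,5,6,7,9} D(V)={3,4,5,6,8,9}: no change
So after constraint 1: D(Z)={2,3,5,6,7,9}, size = 6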